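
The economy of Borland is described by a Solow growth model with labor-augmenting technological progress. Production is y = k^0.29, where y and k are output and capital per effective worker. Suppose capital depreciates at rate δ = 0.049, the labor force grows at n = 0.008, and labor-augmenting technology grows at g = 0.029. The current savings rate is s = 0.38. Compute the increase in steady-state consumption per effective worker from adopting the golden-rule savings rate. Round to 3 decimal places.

Break-even investment rate: n + g + δ = 0.008 + 0.029 + 0.049 = 0.086.
Current steady state (s = 0.38): k* = (0.38/0.086)^(1/0.71) ≈ 8.1069, y* = 8.1069^0.29 ≈ 1.8347, c* = (1−0.38)·1.8347 ≈ 1.1375.
At the golden rule the marginal product of capital equals n+g+δ: 0.29·k^(0.29−1) = 0.086. Solving, k_gold = (0.29/0.086)^(1/0.71) ≈ 5.5401.
y_gold = 5.5401^0.29 ≈ 1.6429, c_gold = y_gold − 0.086·k_gold ≈ 1.1665.
Gain: Δc = 1.1665 − 1.1375 ≈ 0.0290.

Δc ≈ 0.029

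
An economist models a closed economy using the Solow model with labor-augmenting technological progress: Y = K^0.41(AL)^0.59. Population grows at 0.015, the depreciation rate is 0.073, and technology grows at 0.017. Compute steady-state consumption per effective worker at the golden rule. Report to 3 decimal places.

c_gold ≈ 1.520

Break-even investment rate: n + g + δ = 0.015 + 0.017 + 0.073 = 0.105.
Golden rule sets MPK = n+g+δ: 0.41·k^(0.41−1) = 0.105, so k_gold = (0.41/0.105)^(1/0.59) ≈ 10.0624.
y_gold = 10.0624^0.41 ≈ 2.5770.
c_gold = y_gold − (n+g+δ)·k_gold = 2.5770 − 0.105·10.0624 ≈ 1.5204.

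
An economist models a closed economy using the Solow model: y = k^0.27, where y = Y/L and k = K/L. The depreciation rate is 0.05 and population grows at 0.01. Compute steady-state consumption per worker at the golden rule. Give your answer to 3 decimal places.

Capital per worker breaks even when investment replaces (n + δ)·k; here n + δ = 0.06.
Setting f'(k) = n+δ gives 0.27·k^(0.27−1) = 0.06, hence k_gold = (0.27/0.06)^(1/0.73) ≈ 7.8490.
y_gold = 7.8490^0.27 ≈ 1.7442.
c_gold = y_gold − (n+δ)·k_gold = 1.7442 − 0.06·7.8490 ≈ 1.2733.

c_gold ≈ 1.273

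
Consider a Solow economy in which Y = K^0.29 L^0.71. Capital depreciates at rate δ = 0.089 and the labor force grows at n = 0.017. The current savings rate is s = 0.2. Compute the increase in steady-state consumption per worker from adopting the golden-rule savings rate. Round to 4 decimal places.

Capital per worker breaks even when investment replaces (n + δ)·k; here n + δ = 0.106.
Current steady state (s = 0.2): k* = (0.2/0.106)^(1/0.71) ≈ 2.4454, y* = 2.4454^0.29 ≈ 1.2960, c* = (1−0.2)·1.2960 ≈ 1.0368.
At the golden rule the marginal product of capital equals n+δ: 0.29·k^(0.29−1) = 0.106. Solving, k_gold = (0.29/0.106)^(1/0.71) ≈ 4.1269.
y_gold = 4.1269^0.29 ≈ 1.5084, c_gold = y_gold − 0.106·k_gold ≈ 1.0710.
Gain: Δc = 1.0710 − 1.0368 ≈ 0.0342.

Δc ≈ 0.0342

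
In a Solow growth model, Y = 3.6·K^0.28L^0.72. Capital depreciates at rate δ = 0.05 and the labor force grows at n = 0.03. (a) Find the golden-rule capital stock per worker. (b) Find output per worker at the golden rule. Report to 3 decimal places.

(a) k_gold ≈ 33.751; (b) y_gold ≈ 9.643

Break-even investment rate: n + δ = 0.03 + 0.05 = 0.08.
Setting f'(k) = n+δ gives 0.28·3.6·k^(0.28−1) = 0.08, hence k_gold = (0.28·3.6/0.08)^(1/0.72) ≈ 33.7514.
y_gold = 3.6·33.7514^0.28 ≈ 9.6433.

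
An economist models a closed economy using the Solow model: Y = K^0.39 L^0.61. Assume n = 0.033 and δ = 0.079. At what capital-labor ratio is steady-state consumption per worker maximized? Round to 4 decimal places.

Capital per worker breaks even when investment replaces (n + δ)·k; here n + δ = 0.112.
Golden rule sets MPK = n+δ: 0.39·k^(0.39−1) = 0.112, so k_gold = (0.39/0.112)^(1/0.61) ≈ 7.7317.

k_gold ≈ 7.7317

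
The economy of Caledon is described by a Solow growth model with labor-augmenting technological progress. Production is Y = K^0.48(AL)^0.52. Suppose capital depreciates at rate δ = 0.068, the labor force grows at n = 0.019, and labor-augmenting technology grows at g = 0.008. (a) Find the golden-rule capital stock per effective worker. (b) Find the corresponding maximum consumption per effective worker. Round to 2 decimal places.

(a) k_gold ≈ 22.54; (b) c_gold ≈ 2.32

The effective depreciation rate is n + g + δ = 0.019 + 0.008 + 0.068 = 0.095.
Golden rule sets MPK = n+g+δ: 0.48·k^(0.48−1) = 0.095, so k_gold = (0.48/0.095)^(1/0.52) ≈ 22.5382.
y_gold = 22.5382^0.48 ≈ 4.4607; c_gold = y_gold − 0.095·k_gold ≈ 2.3196.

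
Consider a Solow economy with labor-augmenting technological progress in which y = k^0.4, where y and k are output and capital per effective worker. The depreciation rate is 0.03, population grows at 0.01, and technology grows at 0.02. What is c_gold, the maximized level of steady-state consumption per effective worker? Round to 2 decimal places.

n + g + δ = 0.01 + 0.02 + 0.03 = 0.06.
Setting f'(k) = n+g+δ gives 0.4·k^(0.4−1) = 0.06, hence k_gold = (0.4/0.06)^(1/0.6) ≈ 23.6146.
y_gold = 23.6146^0.4 ≈ 3.5422.
c_gold = y_gold − (n+g+δ)·k_gold = 3.5422 − 0.06·23.6146 ≈ 2.1253.

c_gold ≈ 2.13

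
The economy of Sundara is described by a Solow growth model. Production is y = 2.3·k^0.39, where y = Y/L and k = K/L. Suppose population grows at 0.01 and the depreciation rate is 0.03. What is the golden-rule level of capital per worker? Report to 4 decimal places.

k_gold ≈ 163.8006

Capital per worker breaks even when investment replaces (n + δ)·k; here n + δ = 0.04.
Maximizing c = f(k) − (n+δ)·k gives f'(k) = n+δ, i.e. 0.39·2.3·k^(0.39−1) = 0.04, so k_gold = (0.39·2.3/0.04)^(1/0.61) ≈ 163.8006.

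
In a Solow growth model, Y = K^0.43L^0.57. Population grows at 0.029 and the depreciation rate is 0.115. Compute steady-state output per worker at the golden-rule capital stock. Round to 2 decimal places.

y_gold ≈ 2.28

Capital per worker breaks even when investment replaces (n + δ)·k; here n + δ = 0.144.
Golden rule sets MPK = n+δ: 0.43·k^(0.43−1) = 0.144, so k_gold = (0.43/0.144)^(1/0.57) ≈ 6.8158.
Output: y_gold = k_gold^0.43 = 6.8158^0.43 ≈ 2.2825.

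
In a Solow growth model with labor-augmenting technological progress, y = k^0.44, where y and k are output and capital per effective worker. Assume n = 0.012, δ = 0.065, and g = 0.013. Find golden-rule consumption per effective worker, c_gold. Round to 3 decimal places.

Capital per effective worker breaks even when investment replaces (n + g + δ)·k; here n + g + δ = 0.09.
At the golden rule the marginal product of capital equals n+g+δ: 0.44·k^(0.44−1) = 0.09. Solving, k_gold = (0.44/0.09)^(1/0.56) ≈ 17.0111.
y_gold = 17.0111^0.44 ≈ 3.4795.
c_gold = y_gold − (n+g+δ)·k_gold = 3.4795 − 0.09·17.0111 ≈ 1.9485.

c_gold ≈ 1.949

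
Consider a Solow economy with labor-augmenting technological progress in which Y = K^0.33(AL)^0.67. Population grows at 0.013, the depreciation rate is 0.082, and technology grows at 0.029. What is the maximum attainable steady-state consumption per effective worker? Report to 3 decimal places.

c_gold ≈ 1.085

Capital per effective worker breaks even when investment replaces (n + g + δ)·k; here n + g + δ = 0.124.
Setting f'(k) = n+g+δ gives 0.33·k^(0.33−1) = 0.124, hence k_gold = (0.33/0.124)^(1/0.67) ≈ 4.3099.
y_gold = 4.3099^0.33 ≈ 1.6195.
c_gold = y_gold − (n+g+δ)·k_gold = 1.6195 − 0.124·4.3099 ≈ 1.0850.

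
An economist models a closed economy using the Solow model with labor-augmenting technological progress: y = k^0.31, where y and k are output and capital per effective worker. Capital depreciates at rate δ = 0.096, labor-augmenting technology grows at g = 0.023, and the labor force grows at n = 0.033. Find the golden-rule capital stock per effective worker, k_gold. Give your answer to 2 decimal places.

The effective depreciation rate is n + g + δ = 0.033 + 0.023 + 0.096 = 0.152.
Setting f'(k) = n+g+δ gives 0.31·k^(0.31−1) = 0.152, hence k_gold = (0.31/0.152)^(1/0.69) ≈ 2.8092.

k_gold ≈ 2.81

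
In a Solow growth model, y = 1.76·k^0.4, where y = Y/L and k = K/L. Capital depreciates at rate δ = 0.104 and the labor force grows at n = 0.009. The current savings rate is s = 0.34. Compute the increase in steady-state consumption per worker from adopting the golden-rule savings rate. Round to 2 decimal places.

Δc ≈ 0.05

Capital per worker breaks even when investment replaces (n + δ)·k; here n + δ = 0.113.
Current steady state (s = 0.34): k* = (0.34·1.76/0.113)^(1/0.6) ≈ 16.0887, y* = 1.76·16.0887^0.4 ≈ 5.3471, c* = (1−0.34)·5.3471 ≈ 3.5291.
At the golden rule the marginal product of capital equals n+δ: 0.4·1.76·k^(0.4−1) = 0.113. Solving, k_gold = (0.4·1.76/0.113)^(1/0.6) ≈ 21.0939.
y_gold = 1.76·21.0939^0.4 ≈ 5.9590, c_gold = y_gold − 0.113·k_gold ≈ 3.5754.
Gain: Δc = 3.5754 − 3.5291 ≈ 0.0463.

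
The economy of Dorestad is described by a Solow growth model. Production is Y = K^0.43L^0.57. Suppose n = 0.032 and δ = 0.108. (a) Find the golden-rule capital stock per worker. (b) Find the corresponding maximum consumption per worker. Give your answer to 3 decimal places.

The effective depreciation rate is n + δ = 0.032 + 0.108 = 0.14.
At the golden rule the marginal product of capital equals n+δ: 0.43·k^(0.43−1) = 0.14. Solving, k_gold = (0.43/0.14)^(1/0.57) ≈ 7.1612.
y_gold = 7.1612^0.43 ≈ 2.3315; c_gold = y_gold − 0.14·k_gold ≈ 1.3290.

(a) k_gold ≈ 7.161; (b) c_gold ≈ 1.329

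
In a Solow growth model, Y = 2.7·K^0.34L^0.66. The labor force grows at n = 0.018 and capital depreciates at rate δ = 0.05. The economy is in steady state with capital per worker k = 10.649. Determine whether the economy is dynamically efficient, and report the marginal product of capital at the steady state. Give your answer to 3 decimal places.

The effective depreciation rate is n + δ = 0.018 + 0.05 = 0.068.
MPK = 0.34·2.7·k^(0.34−1) = 0.34·2.7·10.649^(-0.66) ≈ 0.1927.
MPK > 0.068, so the economy is dynamically efficient (under-saving).

dynamically efficient; MPK ≈ 0.193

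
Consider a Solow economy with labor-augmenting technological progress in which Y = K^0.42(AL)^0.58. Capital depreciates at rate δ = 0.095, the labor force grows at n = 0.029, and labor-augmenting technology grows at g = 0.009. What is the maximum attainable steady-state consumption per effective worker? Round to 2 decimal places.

Break-even investment rate: n + g + δ = 0.029 + 0.009 + 0.095 = 0.133.
At the golden rule the marginal product of capital equals n+g+δ: 0.42·k^(0.42−1) = 0.133. Solving, k_gold = (0.42/0.133)^(1/0.58) ≈ 7.2616.
y_gold = 7.2616^0.42 ≈ 2.2995.
c_gold = y_gold − (n+g+δ)·k_gold = 2.2995 − 0.133·7.2616 ≈ 1.3337.

c_gold ≈ 1.33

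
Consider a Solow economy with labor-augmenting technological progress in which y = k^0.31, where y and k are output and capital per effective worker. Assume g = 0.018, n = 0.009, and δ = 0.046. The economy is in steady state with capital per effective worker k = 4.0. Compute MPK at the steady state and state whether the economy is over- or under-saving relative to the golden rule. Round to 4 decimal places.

Capital per effective worker breaks even when investment replaces (n + g + δ)·k; here n + g + δ = 0.073.
MPK = 0.31·k^(0.31−1) = 0.31·4.0^(-0.69) ≈ 0.1191.
MPK > 0.073, so the economy is dynamically efficient (under-saving).

under-saving; MPK ≈ 0.1191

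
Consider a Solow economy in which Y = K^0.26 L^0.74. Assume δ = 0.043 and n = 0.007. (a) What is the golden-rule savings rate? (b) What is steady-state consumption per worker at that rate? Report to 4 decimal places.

The effective depreciation rate is n + δ = 0.007 + 0.043 = 0.05.
For Cobb-Douglas, s_gold equals capital's share: s_gold = 0.26.
Setting f'(k) = n+δ gives 0.26·k^(0.26−1) = 0.05, hence k_gold = (0.26/0.05)^(1/0.74) ≈ 9.2805.
y_gold = 9.2805^0.26 ≈ 1.7847; c_gold = (1−0.26)·y_gold ≈ 1.3207.

(a) s_gold = 0.2600; (b) c_gold ≈ 1.3207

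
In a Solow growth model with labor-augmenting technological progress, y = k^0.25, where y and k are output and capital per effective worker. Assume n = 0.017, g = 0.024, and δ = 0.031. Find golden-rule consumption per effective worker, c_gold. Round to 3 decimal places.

n + g + δ = 0.017 + 0.024 + 0.031 = 0.072.
Maximizing c = f(k) − (n+g+δ)·k gives f'(k) = n+g+δ, i.e. 0.25·k^(0.25−1) = 0.072, so k_gold = (0.25/0.072)^(1/0.75) ≈ 5.2579.
y_gold = 5.2579^0.25 ≈ 1.5143.
c_gold = y_gold − (n+g+δ)·k_gold = 1.5143 − 0.072·5.2579 ≈ 1.1357.

c_gold ≈ 1.136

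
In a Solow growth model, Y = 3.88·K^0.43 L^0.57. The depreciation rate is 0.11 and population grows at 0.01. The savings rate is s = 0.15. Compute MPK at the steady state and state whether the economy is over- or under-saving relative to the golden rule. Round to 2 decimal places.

Capital per worker breaks even when investment replaces (n + δ)·k; here n + δ = 0.12.
Steady-state k*: s·A·k^0.43 = 0.12·k gives k* = (0.15·3.88/0.12)^(1/0.57) ≈ 15.9608.
MPK = 0.43·3.88·15.9608^(-0.57) ≈ 0.3440.
MPK > n+δ = 0.12, so the economy is dynamically efficient (under-saving).

under-saving; MPK ≈ 0.34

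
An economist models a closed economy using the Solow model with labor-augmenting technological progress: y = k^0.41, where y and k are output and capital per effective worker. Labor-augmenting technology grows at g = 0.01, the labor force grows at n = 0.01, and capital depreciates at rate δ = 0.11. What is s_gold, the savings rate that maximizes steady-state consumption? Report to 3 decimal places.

n + g + δ = 0.01 + 0.01 + 0.11 = 0.13.
At the golden rule MPK = n+g+δ, and in any Cobb-Douglas steady state s = (n+g+δ)·k/y = MPK·k/y = capital's share 0.41.

s_gold = 0.410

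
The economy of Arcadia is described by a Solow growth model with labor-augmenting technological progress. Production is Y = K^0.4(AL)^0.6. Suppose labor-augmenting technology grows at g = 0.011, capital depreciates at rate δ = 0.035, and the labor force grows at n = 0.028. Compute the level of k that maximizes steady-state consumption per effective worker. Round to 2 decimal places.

k_gold ≈ 16.65

Break-even investment rate: n + g + δ = 0.028 + 0.011 + 0.035 = 0.074.
Maximizing c = f(k) − (n+g+δ)·k gives f'(k) = n+g+δ, i.e. 0.4·k^(0.4−1) = 0.074, so k_gold = (0.4/0.074)^(1/0.6) ≈ 16.6487.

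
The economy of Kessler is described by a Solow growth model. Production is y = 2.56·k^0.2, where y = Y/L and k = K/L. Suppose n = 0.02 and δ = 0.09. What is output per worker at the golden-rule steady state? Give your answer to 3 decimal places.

n + δ = 0.02 + 0.09 = 0.11.
Setting f'(k) = n+δ gives 0.2·2.56·k^(0.2−1) = 0.11, hence k_gold = (0.2·2.56/0.11)^(1/0.8) ≈ 6.8367.
Output: y_gold = 2.56·k_gold^0.2 = 2.56·6.8367^0.2 ≈ 3.7602.

y_gold ≈ 3.760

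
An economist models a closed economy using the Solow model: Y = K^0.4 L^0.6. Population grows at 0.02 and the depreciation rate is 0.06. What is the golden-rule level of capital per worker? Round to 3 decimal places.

The effective depreciation rate is n + δ = 0.02 + 0.06 = 0.08.
Setting f'(k) = n+δ gives 0.4·k^(0.4−1) = 0.08, hence k_gold = (0.4/0.08)^(1/0.6) ≈ 14.6201.

k_gold ≈ 14.620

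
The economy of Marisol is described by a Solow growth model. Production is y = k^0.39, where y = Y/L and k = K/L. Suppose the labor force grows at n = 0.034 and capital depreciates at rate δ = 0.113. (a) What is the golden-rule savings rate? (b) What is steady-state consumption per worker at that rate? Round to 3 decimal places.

(a) s_gold = 0.390; (b) c_gold ≈ 1.138

n + δ = 0.034 + 0.113 = 0.147.
For Cobb-Douglas, s_gold equals capital's share: s_gold = 0.39.
Maximizing c = f(k) − (n+δ)·k gives f'(k) = n+δ, i.e. 0.39·k^(0.39−1) = 0.147, so k_gold = (0.39/0.147)^(1/0.61) ≈ 4.9507.
y_gold = 4.9507^0.39 ≈ 1.8660; c_gold = (1−0.39)·y_gold ≈ 1.1383.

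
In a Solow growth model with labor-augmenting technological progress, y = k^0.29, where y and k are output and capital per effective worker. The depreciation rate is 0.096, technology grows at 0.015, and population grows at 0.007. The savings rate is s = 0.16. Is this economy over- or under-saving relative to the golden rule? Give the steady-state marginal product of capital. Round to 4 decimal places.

Break-even investment rate: n + g + δ = 0.007 + 0.015 + 0.096 = 0.118.
Steady-state k*: s·k^0.29 = 0.118·k gives k* = (0.16/0.118)^(1/0.71) ≈ 1.5355.
MPK = 0.29·1.5355^(-0.71) ≈ 0.2139.
MPK > n+g+δ = 0.118, so the economy is dynamically efficient (under-saving).

under-saving; MPK ≈ 0.2139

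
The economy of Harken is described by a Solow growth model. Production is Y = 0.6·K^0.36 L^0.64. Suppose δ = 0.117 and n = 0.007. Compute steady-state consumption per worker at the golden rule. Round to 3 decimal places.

Capital per worker breaks even when investment replaces (n + δ)·k; here n + δ = 0.124.
At the golden rule the marginal product of capital equals n+δ: 0.36·0.6·k^(0.36−1) = 0.124. Solving, k_gold = (0.36·0.6/0.124)^(1/0.64) ≈ 2.3802.
y_gold = 0.6·2.3802^0.36 ≈ 0.8198.
c_gold = y_gold − (n+δ)·k_gold = 0.8198 − 0.124·2.3802 ≈ 0.5247.

c_gold ≈ 0.525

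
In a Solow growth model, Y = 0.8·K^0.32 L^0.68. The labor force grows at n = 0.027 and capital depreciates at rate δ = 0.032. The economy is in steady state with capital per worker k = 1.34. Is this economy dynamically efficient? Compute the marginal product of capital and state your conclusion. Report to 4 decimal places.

The effective depreciation rate is n + δ = 0.027 + 0.032 = 0.059.
MPK = 0.32·0.8·k^(0.32−1) = 0.32·0.8·1.34^(-0.68) ≈ 0.2098.
MPK > 0.059, so the economy is dynamically efficient (under-saving).

dynamically efficient; MPK ≈ 0.2098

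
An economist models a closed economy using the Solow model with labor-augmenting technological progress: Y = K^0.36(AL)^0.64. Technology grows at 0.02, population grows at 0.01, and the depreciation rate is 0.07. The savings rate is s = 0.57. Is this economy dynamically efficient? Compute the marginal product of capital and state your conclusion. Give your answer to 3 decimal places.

The effective depreciation rate is n + g + δ = 0.01 + 0.02 + 0.07 = 0.1.
Steady-state k*: s·k^0.36 = 0.1·k gives k* = (0.57/0.1)^(1/0.64) ≈ 15.1724.
MPK = 0.36·15.1724^(-0.64) ≈ 0.0632.
MPK < n+g+δ = 0.1, so the economy is dynamically inefficient (over-saving).

dynamically inefficient; MPK ≈ 0.063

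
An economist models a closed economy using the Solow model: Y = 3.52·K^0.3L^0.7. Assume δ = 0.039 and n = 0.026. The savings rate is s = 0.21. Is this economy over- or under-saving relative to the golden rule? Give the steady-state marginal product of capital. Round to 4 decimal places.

Break-even investment rate: n + δ = 0.026 + 0.039 = 0.065.
Steady-state k*: s·A·k^0.3 = 0.065·k gives k* = (0.21·3.52/0.065)^(1/0.7) ≈ 32.2370.
MPK = 0.3·3.52·32.2370^(-0.7) ≈ 0.0929.
MPK > n+δ = 0.065, so the economy is dynamically efficient (under-saving).

under-saving; MPK ≈ 0.0929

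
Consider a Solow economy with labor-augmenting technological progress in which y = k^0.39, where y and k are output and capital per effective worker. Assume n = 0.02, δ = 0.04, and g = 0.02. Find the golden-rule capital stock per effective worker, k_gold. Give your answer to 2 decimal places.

k_gold ≈ 13.42

Capital per effective worker breaks even when investment replaces (n + g + δ)·k; here n + g + δ = 0.08.
Golden rule sets MPK = n+g+δ: 0.39·k^(0.39−1) = 0.08, so k_gold = (0.39/0.08)^(1/0.61) ≈ 13.4223.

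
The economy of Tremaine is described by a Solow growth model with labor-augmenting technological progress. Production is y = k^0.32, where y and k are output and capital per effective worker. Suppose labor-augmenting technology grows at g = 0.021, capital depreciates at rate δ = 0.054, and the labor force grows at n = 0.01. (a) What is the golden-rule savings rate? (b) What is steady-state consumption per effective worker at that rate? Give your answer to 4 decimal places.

The effective depreciation rate is n + g + δ = 0.01 + 0.021 + 0.054 = 0.085.
For Cobb-Douglas, s_gold equals capital's share: s_gold = 0.32.
At the golden rule the marginal product of capital equals n+g+δ: 0.32·k^(0.32−1) = 0.085. Solving, k_gold = (0.32/0.085)^(1/0.68) ≈ 7.0253.
y_gold = 7.0253^0.32 ≈ 1.8661; c_gold = (1−0.32)·y_gold ≈ 1.2689.

(a) s_gold = 0.3200; (b) c_gold ≈ 1.2689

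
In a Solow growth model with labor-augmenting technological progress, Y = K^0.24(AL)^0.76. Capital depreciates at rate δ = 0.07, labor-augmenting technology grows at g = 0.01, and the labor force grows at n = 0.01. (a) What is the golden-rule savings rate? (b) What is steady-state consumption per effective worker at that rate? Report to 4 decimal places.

Capital per effective worker breaks even when investment replaces (n + g + δ)·k; here n + g + δ = 0.09.
For Cobb-Douglas, s_gold equals capital's share: s_gold = 0.24.
Maximizing c = f(k) − (n+g+δ)·k gives f'(k) = n+g+δ, i.e. 0.24·k^(0.24−1) = 0.09, so k_gold = (0.24/0.09)^(1/0.76) ≈ 3.6348.
y_gold = 3.6348^0.24 ≈ 1.3631; c_gold = (1−0.24)·y_gold ≈ 1.0359.

(a) s_gold = 0.2400; (b) c_gold ≈ 1.0359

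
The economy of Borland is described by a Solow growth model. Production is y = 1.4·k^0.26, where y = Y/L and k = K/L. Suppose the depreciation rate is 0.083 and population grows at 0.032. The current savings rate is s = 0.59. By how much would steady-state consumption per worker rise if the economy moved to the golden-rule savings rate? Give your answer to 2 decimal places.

Capital per worker breaks even when investment replaces (n + δ)·k; here n + δ = 0.115.
Current steady state (s = 0.59): k* = (0.59·1.4/0.115)^(1/0.74) ≈ 14.3595, y* = 1.4·14.3595^0.26 ≈ 2.7989, c* = (1−0.59)·2.7989 ≈ 1.1475.
Golden rule sets MPK = n+δ: 0.26·1.4·k^(0.26−1) = 0.115, so k_gold = (0.26·1.4/0.115)^(1/0.74) ≈ 4.7448.
y_gold = 1.4·4.7448^0.26 ≈ 2.0987, c_gold = y_gold − 0.115·k_gold ≈ 1.5530.
Gain: Δc = 1.5530 − 1.1475 ≈ 0.4055.

Δc ≈ 0.41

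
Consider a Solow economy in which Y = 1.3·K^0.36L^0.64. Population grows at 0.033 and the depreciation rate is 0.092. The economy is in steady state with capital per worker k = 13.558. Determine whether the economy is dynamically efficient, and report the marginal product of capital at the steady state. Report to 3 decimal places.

dynamically inefficient; MPK ≈ 0.088

The effective depreciation rate is n + δ = 0.033 + 0.092 = 0.125.
MPK = 0.36·1.3·k^(0.36−1) = 0.36·1.3·13.558^(-0.64) ≈ 0.0882.
MPK < 0.125, so the economy is dynamically inefficient (over-saving).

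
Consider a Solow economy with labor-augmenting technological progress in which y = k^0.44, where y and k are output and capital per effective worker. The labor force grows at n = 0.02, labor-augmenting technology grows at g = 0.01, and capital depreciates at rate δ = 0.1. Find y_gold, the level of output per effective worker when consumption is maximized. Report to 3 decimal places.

n + g + δ = 0.02 + 0.01 + 0.1 = 0.13.
Golden rule sets MPK = n+g+δ: 0.44·k^(0.44−1) = 0.13, so k_gold = (0.44/0.13)^(1/0.56) ≈ 8.8217.
Output: y_gold = k_gold^0.44 = 8.8217^0.44 ≈ 2.6064.

y_gold ≈ 2.606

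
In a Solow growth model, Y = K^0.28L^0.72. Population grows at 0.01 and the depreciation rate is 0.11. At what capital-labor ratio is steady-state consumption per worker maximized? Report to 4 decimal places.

k_gold ≈ 3.2440

Capital per worker breaks even when investment replaces (n + δ)·k; here n + δ = 0.12.
At the golden rule the marginal product of capital equals n+δ: 0.28·k^(0.28−1) = 0.12. Solving, k_gold = (0.28/0.12)^(1/0.72) ≈ 3.2440.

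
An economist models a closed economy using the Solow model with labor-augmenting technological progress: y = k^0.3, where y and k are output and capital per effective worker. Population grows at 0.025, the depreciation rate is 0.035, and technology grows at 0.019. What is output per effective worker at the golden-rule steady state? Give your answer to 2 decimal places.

y_gold ≈ 1.77

The effective depreciation rate is n + g + δ = 0.025 + 0.019 + 0.035 = 0.079.
Maximizing c = f(k) − (n+g+δ)·k gives f'(k) = n+g+δ, i.e. 0.3·k^(0.3−1) = 0.079, so k_gold = (0.3/0.079)^(1/0.7) ≈ 6.7274.
Output: y_gold = k_gold^0.3 = 6.7274^0.3 ≈ 1.7716.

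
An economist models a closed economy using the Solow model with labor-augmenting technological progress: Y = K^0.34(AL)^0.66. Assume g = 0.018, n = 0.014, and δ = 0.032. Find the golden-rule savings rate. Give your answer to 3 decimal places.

n + g + δ = 0.014 + 0.018 + 0.032 = 0.064.
At the golden rule MPK = n+g+δ, and in any Cobb-Douglas steady state s = (n+g+δ)·k/y = MPK·k/y = capital's share 0.34.

s_gold = 0.340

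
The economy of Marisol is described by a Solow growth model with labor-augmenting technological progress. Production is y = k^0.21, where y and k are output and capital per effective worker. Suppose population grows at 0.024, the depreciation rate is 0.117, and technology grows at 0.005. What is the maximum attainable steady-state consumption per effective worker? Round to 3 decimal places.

Capital per effective worker breaks even when investment replaces (n + g + δ)·k; here n + g + δ = 0.146.
Setting f'(k) = n+g+δ gives 0.21·k^(0.21−1) = 0.146, hence k_gold = (0.21/0.146)^(1/0.79) ≈ 1.5843.
y_gold = 1.5843^0.21 ≈ 1.1014.
c_gold = y_gold − (n+g+δ)·k_gold = 1.1014 − 0.146·1.5843 ≈ 0.8701.

c_gold ≈ 0.870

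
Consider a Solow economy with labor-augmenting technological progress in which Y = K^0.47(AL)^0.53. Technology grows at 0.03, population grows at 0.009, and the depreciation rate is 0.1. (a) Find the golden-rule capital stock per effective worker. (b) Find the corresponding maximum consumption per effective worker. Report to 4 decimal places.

(a) k_gold ≈ 9.9602; (b) c_gold ≈ 1.5612

Capital per effective worker breaks even when investment replaces (n + g + δ)·k; here n + g + δ = 0.139.
Setting f'(k) = n+g+δ gives 0.47·k^(0.47−1) = 0.139, hence k_gold = (0.47/0.139)^(1/0.53) ≈ 9.9602.
y_gold = 9.9602^0.47 ≈ 2.9457; c_gold = y_gold − 0.139·k_gold ≈ 1.5612.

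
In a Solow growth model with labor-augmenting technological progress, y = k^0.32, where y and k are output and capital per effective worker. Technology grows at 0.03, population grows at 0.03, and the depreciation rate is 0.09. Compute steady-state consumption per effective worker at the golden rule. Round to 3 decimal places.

Break-even investment rate: n + g + δ = 0.03 + 0.03 + 0.09 = 0.15.
Golden rule sets MPK = n+g+δ: 0.32·k^(0.32−1) = 0.15, so k_gold = (0.32/0.15)^(1/0.68) ≈ 3.0473.
y_gold = 3.0473^0.32 ≈ 1.4284.
c_gold = y_gold − (n+g+δ)·k_gold = 1.4284 − 0.15·3.0473 ≈ 0.9713.

c_gold ≈ 0.971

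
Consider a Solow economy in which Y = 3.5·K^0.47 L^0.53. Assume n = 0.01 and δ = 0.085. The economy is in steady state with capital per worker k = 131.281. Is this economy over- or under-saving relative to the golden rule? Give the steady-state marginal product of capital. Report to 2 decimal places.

under-saving; MPK ≈ 0.12

The effective depreciation rate is n + δ = 0.01 + 0.085 = 0.095.
MPK = 0.47·3.5·k^(0.47−1) = 0.47·3.5·131.281^(-0.53) ≈ 0.1240.
MPK > 0.095, so the economy is dynamically efficient (under-saving).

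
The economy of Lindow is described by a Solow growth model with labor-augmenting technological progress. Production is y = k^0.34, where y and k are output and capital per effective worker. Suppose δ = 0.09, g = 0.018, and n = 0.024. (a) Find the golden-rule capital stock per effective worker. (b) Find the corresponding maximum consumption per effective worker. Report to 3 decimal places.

n + g + δ = 0.024 + 0.018 + 0.09 = 0.132.
Maximizing c = f(k) − (n+g+δ)·k gives f'(k) = n+g+δ, i.e. 0.34·k^(0.34−1) = 0.132, so k_gold = (0.34/0.132)^(1/0.66) ≈ 4.1936.
y_gold = 4.1936^0.34 ≈ 1.6281; c_gold = y_gold − 0.132·k_gold ≈ 1.0745.

(a) k_gold ≈ 4.194; (b) c_gold ≈ 1.075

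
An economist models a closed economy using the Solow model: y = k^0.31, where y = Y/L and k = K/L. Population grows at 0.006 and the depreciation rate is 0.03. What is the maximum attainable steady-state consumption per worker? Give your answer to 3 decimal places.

The effective depreciation rate is n + δ = 0.006 + 0.03 = 0.036.
Maximizing c = f(k) − (n+δ)·k gives f'(k) = n+δ, i.e. 0.31·k^(0.31−1) = 0.036, so k_gold = (0.31/0.036)^(1/0.69) ≈ 22.6547.
y_gold = 22.6547^0.31 ≈ 2.6309.
c_gold = y_gold − (n+δ)·k_gold = 2.6309 − 0.036·22.6547 ≈ 1.8153.

c_gold ≈ 1.815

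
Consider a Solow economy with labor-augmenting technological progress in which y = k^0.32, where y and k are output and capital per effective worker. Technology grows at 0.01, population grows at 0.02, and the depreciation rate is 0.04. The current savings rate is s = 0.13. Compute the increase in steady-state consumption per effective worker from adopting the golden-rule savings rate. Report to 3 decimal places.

n + g + δ = 0.02 + 0.01 + 0.04 = 0.07.
Current steady state (s = 0.13): k* = (0.13/0.07)^(1/0.68) ≈ 2.4852, y* = 2.4852^0.32 ≈ 1.3382, c* = (1−0.13)·1.3382 ≈ 1.1642.
Golden rule sets MPK = n+g+δ: 0.32·k^(0.32−1) = 0.07, so k_gold = (0.32/0.07)^(1/0.68) ≈ 9.3468.
y_gold = 9.3468^0.32 ≈ 2.0446, c_gold = y_gold − 0.07·k_gold ≈ 1.3903.
Gain: Δc = 1.3903 − 1.1642 ≈ 0.2261.

Δc ≈ 0.226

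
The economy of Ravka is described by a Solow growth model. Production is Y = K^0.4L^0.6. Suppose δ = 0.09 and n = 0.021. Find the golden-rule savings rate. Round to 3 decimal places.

s_gold = 0.400

n + δ = 0.021 + 0.09 = 0.111.
At the golden rule MPK = n+δ, and in any Cobb-Douglas steady state s = (n+δ)·k/y = MPK·k/y = capital's share 0.4.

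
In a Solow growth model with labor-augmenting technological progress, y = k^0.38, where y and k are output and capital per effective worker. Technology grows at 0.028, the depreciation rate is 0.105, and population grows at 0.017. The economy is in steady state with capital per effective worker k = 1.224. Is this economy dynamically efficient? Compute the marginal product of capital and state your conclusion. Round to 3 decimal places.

dynamically efficient; MPK ≈ 0.335

n + g + δ = 0.017 + 0.028 + 0.105 = 0.15.
MPK = 0.38·k^(0.38−1) = 0.38·1.224^(-0.62) ≈ 0.3352.
MPK > 0.15, so the economy is dynamically efficient (under-saving).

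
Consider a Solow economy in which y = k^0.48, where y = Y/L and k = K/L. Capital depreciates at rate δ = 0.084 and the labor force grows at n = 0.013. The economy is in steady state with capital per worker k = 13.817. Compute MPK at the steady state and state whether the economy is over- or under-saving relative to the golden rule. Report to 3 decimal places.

under-saving; MPK ≈ 0.123

n + δ = 0.013 + 0.084 = 0.097.
MPK = 0.48·k^(0.48−1) = 0.48·13.817^(-0.52) ≈ 0.1225.
MPK > 0.097, so the economy is dynamically efficient (under-saving).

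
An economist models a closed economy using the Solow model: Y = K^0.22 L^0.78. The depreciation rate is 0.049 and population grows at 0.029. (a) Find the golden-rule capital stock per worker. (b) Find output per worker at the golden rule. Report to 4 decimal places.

(a) k_gold ≈ 3.7787; (b) y_gold ≈ 1.3397

Break-even investment rate: n + δ = 0.029 + 0.049 = 0.078.
Maximizing c = f(k) − (n+δ)·k gives f'(k) = n+δ, i.e. 0.22·k^(0.22−1) = 0.078, so k_gold = (0.22/0.078)^(1/0.78) ≈ 3.7787.
y_gold = 3.7787^0.22 ≈ 1.3397.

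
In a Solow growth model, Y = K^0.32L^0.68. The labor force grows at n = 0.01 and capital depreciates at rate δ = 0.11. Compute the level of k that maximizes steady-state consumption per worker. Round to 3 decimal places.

Break-even investment rate: n + δ = 0.01 + 0.11 = 0.12.
At the golden rule the marginal product of capital equals n+δ: 0.32·k^(0.32−1) = 0.12. Solving, k_gold = (0.32/0.12)^(1/0.68) ≈ 4.2308.

k_gold ≈ 4.231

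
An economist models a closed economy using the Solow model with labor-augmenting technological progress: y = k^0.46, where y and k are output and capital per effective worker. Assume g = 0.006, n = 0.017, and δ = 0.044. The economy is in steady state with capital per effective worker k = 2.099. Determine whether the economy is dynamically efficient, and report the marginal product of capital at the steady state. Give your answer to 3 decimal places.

Capital per effective worker breaks even when investment replaces (n + g + δ)·k; here n + g + δ = 0.067.
MPK = 0.46·k^(0.46−1) = 0.46·2.099^(-0.54) ≈ 0.3082.
MPK > 0.067, so the economy is dynamically efficient (under-saving).

dynamically efficient; MPK ≈ 0.308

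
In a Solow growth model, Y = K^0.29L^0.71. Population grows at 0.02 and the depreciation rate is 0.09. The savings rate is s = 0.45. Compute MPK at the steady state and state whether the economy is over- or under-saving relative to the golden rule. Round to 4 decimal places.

over-saving; MPK ≈ 0.0709

Capital per worker breaks even when investment replaces (n + δ)·k; here n + δ = 0.11.
Steady-state k*: s·k^0.29 = 0.11·k gives k* = (0.45/0.11)^(1/0.71) ≈ 7.2731.
MPK = 0.29·7.2731^(-0.71) ≈ 0.0709.
MPK < n+δ = 0.11, so the economy is dynamically inefficient (over-saving).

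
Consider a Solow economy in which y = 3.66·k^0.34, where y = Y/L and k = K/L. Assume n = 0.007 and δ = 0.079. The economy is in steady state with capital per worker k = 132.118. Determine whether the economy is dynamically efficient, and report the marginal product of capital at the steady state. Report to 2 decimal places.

The effective depreciation rate is n + δ = 0.007 + 0.079 = 0.086.
MPK = 0.34·3.66·k^(0.34−1) = 0.34·3.66·132.118^(-0.66) ≈ 0.0496.
MPK < 0.086, so the economy is dynamically inefficient (over-saving).

dynamically inefficient; MPK ≈ 0.05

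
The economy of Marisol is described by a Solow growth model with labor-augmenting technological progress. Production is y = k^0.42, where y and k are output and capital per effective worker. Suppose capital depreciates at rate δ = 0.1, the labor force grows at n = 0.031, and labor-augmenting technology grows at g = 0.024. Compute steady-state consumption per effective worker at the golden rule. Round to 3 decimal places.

n + g + δ = 0.031 + 0.024 + 0.1 = 0.155.
At the golden rule the marginal product of capital equals n+g+δ: 0.42·k^(0.42−1) = 0.155. Solving, k_gold = (0.42/0.155)^(1/0.58) ≈ 5.5771.
y_gold = 5.5771^0.42 ≈ 2.0582.
c_gold = y_gold − (n+g+δ)·k_gold = 2.0582 − 0.155·5.5771 ≈ 1.1938.

c_gold ≈ 1.194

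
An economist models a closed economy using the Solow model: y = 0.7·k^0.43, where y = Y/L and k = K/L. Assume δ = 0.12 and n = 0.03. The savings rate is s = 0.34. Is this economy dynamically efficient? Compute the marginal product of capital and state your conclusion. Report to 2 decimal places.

dynamically efficient; MPK ≈ 0.19

Break-even investment rate: n + δ = 0.03 + 0.12 = 0.15.
Steady-state k*: s·A·k^0.43 = 0.15·k gives k* = (0.34·0.7/0.15)^(1/0.57) ≈ 2.2477.
MPK = 0.43·0.7·2.2477^(-0.57) ≈ 0.1897.
MPK > n+δ = 0.15, so the economy is dynamically efficient (under-saving).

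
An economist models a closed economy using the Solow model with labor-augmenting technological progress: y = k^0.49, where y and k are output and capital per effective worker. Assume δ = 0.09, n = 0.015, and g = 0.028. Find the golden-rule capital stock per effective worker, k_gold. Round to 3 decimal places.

Capital per effective worker breaks even when investment replaces (n + g + δ)·k; here n + g + δ = 0.133.
At the golden rule the marginal product of capital equals n+g+δ: 0.49·k^(0.49−1) = 0.133. Solving, k_gold = (0.49/0.133)^(1/0.51) ≈ 12.8967.

k_gold ≈ 12.897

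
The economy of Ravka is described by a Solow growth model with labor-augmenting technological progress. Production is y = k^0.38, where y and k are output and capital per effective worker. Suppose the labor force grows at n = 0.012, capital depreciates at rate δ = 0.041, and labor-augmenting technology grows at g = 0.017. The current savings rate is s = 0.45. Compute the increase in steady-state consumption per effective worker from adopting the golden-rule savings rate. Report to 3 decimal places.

Δc ≈ 0.028

n + g + δ = 0.012 + 0.017 + 0.041 = 0.07.
Current steady state (s = 0.45): k* = (0.45/0.07)^(1/0.62) ≈ 20.1099, y* = 20.1099^0.38 ≈ 3.1282, c* = (1−0.45)·3.1282 ≈ 1.7205.
Setting f'(k) = n+g+δ gives 0.38·k^(0.38−1) = 0.07, hence k_gold = (0.38/0.07)^(1/0.62) ≈ 15.3101.
y_gold = 15.3101^0.38 ≈ 2.8203, c_gold = y_gold − 0.07·k_gold ≈ 1.7486.
Gain: Δc = 1.7486 − 1.7205 ≈ 0.0281.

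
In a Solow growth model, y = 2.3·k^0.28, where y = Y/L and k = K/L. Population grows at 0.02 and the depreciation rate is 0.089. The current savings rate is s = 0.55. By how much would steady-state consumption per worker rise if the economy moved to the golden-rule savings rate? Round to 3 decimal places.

Δc ≈ 0.619

The effective depreciation rate is n + δ = 0.02 + 0.089 = 0.109.
Current steady state (s = 0.55): k* = (0.55·2.3/0.109)^(1/0.72) ≈ 30.1093, y* = 2.3·30.1093^0.28 ≈ 5.9671, c* = (1−0.55)·5.9671 ≈ 2.6852.
At the golden rule the marginal product of capital equals n+δ: 0.28·2.3·k^(0.28−1) = 0.109. Solving, k_gold = (0.28·2.3/0.109)^(1/0.72) ≈ 11.7888.
y_gold = 2.3·11.7888^0.28 ≈ 4.5892, c_gold = y_gold − 0.109·k_gold ≈ 3.3042.
Gain: Δc = 3.3042 − 2.6852 ≈ 0.6190.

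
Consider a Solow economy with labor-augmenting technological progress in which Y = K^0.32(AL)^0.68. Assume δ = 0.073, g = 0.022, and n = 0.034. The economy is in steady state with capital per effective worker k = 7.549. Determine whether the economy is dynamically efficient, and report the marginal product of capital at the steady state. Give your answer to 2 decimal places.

Capital per effective worker breaks even when investment replaces (n + g + δ)·k; here n + g + δ = 0.129.
MPK = 0.32·k^(0.32−1) = 0.32·7.549^(-0.68) ≈ 0.0809.
MPK < 0.129, so the economy is dynamically inefficient (over-saving).

dynamically inefficient; MPK ≈ 0.08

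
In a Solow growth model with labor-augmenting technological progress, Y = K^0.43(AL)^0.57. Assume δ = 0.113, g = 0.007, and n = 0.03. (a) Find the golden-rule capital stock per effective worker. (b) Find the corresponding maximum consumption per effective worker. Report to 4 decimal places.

(a) k_gold ≈ 6.3448; (b) c_gold ≈ 1.2616

The effective depreciation rate is n + g + δ = 0.03 + 0.007 + 0.113 = 0.15.
Maximizing c = f(k) − (n+g+δ)·k gives f'(k) = n+g+δ, i.e. 0.43·k^(0.43−1) = 0.15, so k_gold = (0.43/0.15)^(1/0.57) ≈ 6.3448.
y_gold = 6.3448^0.43 ≈ 2.2133; c_gold = y_gold − 0.15·k_gold ≈ 1.2616.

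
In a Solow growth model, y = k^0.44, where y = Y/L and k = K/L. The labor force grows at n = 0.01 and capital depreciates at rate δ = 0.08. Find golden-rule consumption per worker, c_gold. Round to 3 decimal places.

c_gold ≈ 1.949

n + δ = 0.01 + 0.08 = 0.09.
Setting f'(k) = n+δ gives 0.44·k^(0.44−1) = 0.09, hence k_gold = (0.44/0.09)^(1/0.56) ≈ 17.0111.
y_gold = 17.0111^0.44 ≈ 3.4795.
c_gold = y_gold − (n+δ)·k_gold = 3.4795 − 0.09·17.0111 ≈ 1.9485.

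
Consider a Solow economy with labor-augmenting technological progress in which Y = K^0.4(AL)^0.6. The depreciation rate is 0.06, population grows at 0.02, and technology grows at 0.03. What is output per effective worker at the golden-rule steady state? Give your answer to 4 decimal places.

y_gold ≈ 2.3647

Capital per effective worker breaks even when investment replaces (n + g + δ)·k; here n + g + δ = 0.11.
At the golden rule the marginal product of capital equals n+g+δ: 0.4·k^(0.4−1) = 0.11. Solving, k_gold = (0.4/0.11)^(1/0.6) ≈ 8.5990.
Output: y_gold = k_gold^0.4 = 8.5990^0.4 ≈ 2.3647.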